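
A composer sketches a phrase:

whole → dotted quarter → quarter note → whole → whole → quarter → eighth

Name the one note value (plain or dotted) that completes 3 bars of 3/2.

3 bars of 3/2 = 36 eighth notes.
Each duration in eighth notes: whole = 8; dotted quarter = 3; quarter note = 2; whole = 8; whole = 8; quarter = 2; eighth = 1.
Sum: 8 + 3 + 2 + 8 + 8 + 2 + 1 = 32.
Remaining: 36 − 32 = 4 eighth notes, which is a half note.

half note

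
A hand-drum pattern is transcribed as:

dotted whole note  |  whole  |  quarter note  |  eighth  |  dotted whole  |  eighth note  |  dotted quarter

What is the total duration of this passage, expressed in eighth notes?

Convert each value to eighth notes: dotted whole note = 12; whole = 8; quarter note = 2; eighth = 1; dotted whole = 12; eighth note = 1; dotted quarter = 3.
Total: 12 + 8 + 2 + 1 + 12 + 1 + 3 = 39 eighth notes.

39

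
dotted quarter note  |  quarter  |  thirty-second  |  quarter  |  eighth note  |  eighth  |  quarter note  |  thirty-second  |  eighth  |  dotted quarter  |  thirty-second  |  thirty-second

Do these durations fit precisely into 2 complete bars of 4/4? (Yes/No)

One bar of 4/4 = 32 thirty-second notes, so 2 bars = 64.
Express everything in thirty-second notes: dotted quarter note = 12; quarter = 8; thirty-second = 1; quarter = 8; eighth note = 4; eighth = 4; quarter note = 8; thirty-second = 1; eighth = 4; dotted quarter = 12; thirty-second = 1; thirty-second = 1.
Adding: 12 + 8 + 1 + 8 + 4 + 4 + 8 + 1 + 4 + 12 + 1 + 1 = 64.
64 equals 64, so the answer is Yes.

Yes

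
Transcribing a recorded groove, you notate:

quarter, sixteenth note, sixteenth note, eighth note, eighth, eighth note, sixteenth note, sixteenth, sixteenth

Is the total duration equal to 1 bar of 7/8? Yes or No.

One bar of 7/8 = 14 sixteenth notes.
Convert each value to sixteenth notes: quarter = 4; sixteenth note = 1; sixteenth note = 1; eighth note = 2; eighth = 2; eighth note = 2; sixteenth note = 1; sixteenth = 1; sixteenth = 1.
Sum: 4 + 1 + 1 + 2 + 2 + 2 + 1 + 1 + 1 = 15.
15 exceeds 14, so the answer is No.

No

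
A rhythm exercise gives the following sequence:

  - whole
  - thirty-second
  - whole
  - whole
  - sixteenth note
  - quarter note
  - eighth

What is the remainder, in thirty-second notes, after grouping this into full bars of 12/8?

15

One bar of 12/8 = 48 thirty-second notes.
Each duration in thirty-second notes: whole = 32; thirty-second = 1; whole = 32; whole = 32; sixteenth note = 2; quarter note = 8; eighth = 4.
Altogether 32 + 1 + 32 + 32 + 2 + 8 + 4 = 111.
111 ÷ 48 = 2 complete bars with 15 thirty-second notes remaining.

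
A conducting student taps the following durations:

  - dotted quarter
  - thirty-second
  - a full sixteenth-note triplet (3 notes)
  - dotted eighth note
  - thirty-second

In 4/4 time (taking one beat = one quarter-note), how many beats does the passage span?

One quarter-note beat = 8 thirty-second notes.
Convert each value to thirty-second notes: dotted quarter = 12; thirty-second = 1; a full sixteenth-note triplet (3 notes) (three triplet sixteenths span one eighth) = 4; dotted eighth note = 6; thirty-second = 1.
Sum: 12 + 1 + 4 + 6 + 1 = 24.
24 ÷ 8 = 3 beats.

3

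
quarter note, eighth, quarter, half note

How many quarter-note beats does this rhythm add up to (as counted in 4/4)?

One quarter-note beat = 2 eighth notes.
Each duration in eighth notes: quarter note = 2; eighth = 1; quarter = 2; half note = 4.
Total: 2 + 1 + 2 + 4 = 9.
9 ÷ 2 = 4.5 beats.

4.5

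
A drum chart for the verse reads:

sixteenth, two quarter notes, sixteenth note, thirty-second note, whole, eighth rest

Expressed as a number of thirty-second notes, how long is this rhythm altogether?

Convert each value to thirty-second notes: sixteenth = 2; quarter note = 8; quarter note = 8; sixteenth note = 2; thirty-second note = 1; whole = 32; eighth rest = 4.
Sum: 2 + 8 + 8 + 2 + 1 + 32 + 4 = 57 thirty-second notes.

57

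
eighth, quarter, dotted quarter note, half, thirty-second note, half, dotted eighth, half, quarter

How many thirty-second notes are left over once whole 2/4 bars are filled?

One bar of 2/4 = 16 thirty-second notes.
Convert each value to thirty-second notes: eighth = 4; quarter = 8; dotted quarter note = 12; half = 16; thirty-second note = 1; half = 16; dotted eighth = 6; half = 16; quarter = 8.
Sum: 4 + 8 + 12 + 16 + 1 + 16 + 6 + 16 + 8 = 87.
87 ÷ 16 = 5 complete bars with 7 thirty-second notes remaining.

7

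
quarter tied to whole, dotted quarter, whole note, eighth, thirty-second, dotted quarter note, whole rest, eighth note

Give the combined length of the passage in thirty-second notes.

Convert each value to thirty-second notes: quarter tied to whole (quarter + whole) = 40; dotted quarter = 12; whole note = 32; eighth = 4; thirty-second = 1; dotted quarter note = 12; whole rest = 32; eighth note = 4.
Adding: 40 + 12 + 32 + 4 + 1 + 12 + 32 + 4 = 137 thirty-second notes.

137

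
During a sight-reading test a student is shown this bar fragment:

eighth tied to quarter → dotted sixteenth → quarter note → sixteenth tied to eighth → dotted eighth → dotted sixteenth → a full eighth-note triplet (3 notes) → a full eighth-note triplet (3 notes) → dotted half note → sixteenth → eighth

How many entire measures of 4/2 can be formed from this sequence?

1

One bar of 4/2 = 64 thirty-second notes.
Convert each value to thirty-second notes: eighth tied to quarter (eighth + quarter) = 12; dotted sixteenth = 3; quarter note = 8; sixteenth tied to eighth (sixteenth + eighth) = 6; dotted eighth = 6; dotted sixteenth = 3; a full eighth-note triplet (3 notes) (three triplet eighths span one quarter) = 8; a full eighth-note triplet (3 notes) (three triplet eighths span one quarter) = 8; dotted half note = 24; sixteenth = 2; eighth = 4.
Altogether 12 + 3 + 8 + 6 + 6 + 3 + 8 + 8 + 24 + 2 + 4 = 84.
84 ÷ 64 = 1 complete bar with 20 left over.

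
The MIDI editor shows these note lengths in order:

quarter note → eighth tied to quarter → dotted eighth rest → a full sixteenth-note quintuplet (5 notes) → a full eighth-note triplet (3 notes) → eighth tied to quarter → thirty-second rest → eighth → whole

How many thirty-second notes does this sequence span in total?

Express everything in thirty-second notes: quarter note = 8; eighth tied to quarter (eighth + quarter) = 12; dotted eighth rest = 6; a full sixteenth-note quintuplet (5 notes) (five quintuplet sixteenths span one quarter) = 8; a full eighth-note triplet (3 notes) (three triplet eighths span one quarter) = 8; eighth tied to quarter (eighth + quarter) = 12; thirty-second rest = 1; eighth = 4; whole = 32.
Adding: 8 + 12 + 6 + 8 + 8 + 12 + 1 + 4 + 32 = 91 thirty-second notes.

91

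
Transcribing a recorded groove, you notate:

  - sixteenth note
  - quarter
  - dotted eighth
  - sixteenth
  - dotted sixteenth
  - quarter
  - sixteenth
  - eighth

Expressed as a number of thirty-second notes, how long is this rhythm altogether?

Convert each value to thirty-second notes: sixteenth note = 2; quarter = 8; dotted eighth = 6; sixteenth = 2; dotted sixteenth = 3; quarter = 8; sixteenth = 2; eighth = 4.
Sum: 2 + 8 + 6 + 2 + 3 + 8 + 2 + 4 = 35 thirty-second notes.

35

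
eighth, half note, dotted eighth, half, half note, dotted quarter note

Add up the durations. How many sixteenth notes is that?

Each duration in sixteenth notes: eighth = 2; half note = 8; dotted eighth = 3; half = 8; half note = 8; dotted quarter note = 6.
Sum: 2 + 8 + 3 + 8 + 8 + 6 = 35 sixteenth notes.

35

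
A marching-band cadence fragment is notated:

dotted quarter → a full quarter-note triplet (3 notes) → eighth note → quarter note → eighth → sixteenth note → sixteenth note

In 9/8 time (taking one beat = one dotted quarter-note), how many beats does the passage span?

4

One dotted quarter-note beat = 6 sixteenth notes.
Convert each value to sixteenth notes: dotted quarter = 6; a full quarter-note triplet (3 notes) (three triplet quarters span one half) = 8; eighth note = 2; quarter note = 4; eighth = 2; sixteenth note = 1; sixteenth note = 1.
Sum: 6 + 8 + 2 + 4 + 2 + 1 + 1 = 24.
24 ÷ 6 = 4 beats.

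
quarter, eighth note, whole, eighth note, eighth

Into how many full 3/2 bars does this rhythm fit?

1

One bar of 3/2 = 12 eighth notes.
Express everything in eighth notes: quarter = 2; eighth note = 1; whole = 8; eighth note = 1; eighth = 1.
Total: 2 + 1 + 8 + 1 + 1 = 13.
13 ÷ 12 = 1 complete bar with 1 left over.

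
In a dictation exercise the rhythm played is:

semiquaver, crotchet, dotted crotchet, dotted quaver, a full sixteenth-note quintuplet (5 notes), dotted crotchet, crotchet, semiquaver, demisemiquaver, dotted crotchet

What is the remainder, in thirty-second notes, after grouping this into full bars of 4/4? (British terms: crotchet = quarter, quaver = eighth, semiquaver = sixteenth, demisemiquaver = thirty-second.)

One bar of 4/4 = 32 thirty-second notes.
Each duration in thirty-second notes: semiquaver = 2; crotchet = 8; dotted crotchet = 12; dotted quaver = 6; a full sixteenth-note quintuplet (5 notes) (five quintuplet sixteenths span one quarter) = 8; dotted crotchet = 12; crotchet = 8; semiquaver = 2; demisemiquaver = 1; dotted crotchet = 12.
Total: 2 + 8 + 12 + 6 + 8 + 12 + 8 + 2 + 1 + 12 = 71.
71 ÷ 32 = 2 complete bars with 7 thirty-second notes remaining.

7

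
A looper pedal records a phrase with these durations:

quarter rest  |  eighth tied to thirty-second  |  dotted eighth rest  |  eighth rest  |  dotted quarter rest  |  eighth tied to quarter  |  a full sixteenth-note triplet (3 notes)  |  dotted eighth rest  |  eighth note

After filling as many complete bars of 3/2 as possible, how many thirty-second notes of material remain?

13

One bar of 3/2 = 48 thirty-second notes.
Each duration in thirty-second notes: quarter rest = 8; eighth tied to thirty-second (eighth + thirty-second) = 5; dotted eighth rest = 6; eighth rest = 4; dotted quarter rest = 12; eighth tied to quarter (eighth + quarter) = 12; a full sixteenth-note triplet (3 notes) (three triplet sixteenths span one eighth) = 4; dotted eighth rest = 6; eighth note = 4.
Sum: 8 + 5 + 6 + 4 + 12 + 12 + 4 + 6 + 4 = 61.
61 ÷ 48 = 1 complete bar with 13 thirty-second notes remaining.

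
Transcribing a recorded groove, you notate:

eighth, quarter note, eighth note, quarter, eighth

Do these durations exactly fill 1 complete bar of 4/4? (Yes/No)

One bar of 4/4 = 8 eighth notes.
Convert each value to eighth notes: eighth = 1; quarter note = 2; eighth note = 1; quarter = 2; eighth = 1.
Altogether 1 + 2 + 1 + 2 + 1 = 7.
7 falls short of 8, so the answer is No.

No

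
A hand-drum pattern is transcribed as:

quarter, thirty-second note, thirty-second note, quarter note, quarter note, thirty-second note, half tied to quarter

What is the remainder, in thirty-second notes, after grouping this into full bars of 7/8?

One bar of 7/8 = 28 thirty-second notes.
Each duration in thirty-second notes: quarter = 8; thirty-second note = 1; thirty-second note = 1; quarter note = 8; quarter note = 8; thirty-second note = 1; half tied to quarter (half + quarter) = 24.
Adding: 8 + 1 + 1 + 8 + 8 + 1 + 24 = 51.
51 ÷ 28 = 1 complete bar with 23 thirty-second notes remaining.

23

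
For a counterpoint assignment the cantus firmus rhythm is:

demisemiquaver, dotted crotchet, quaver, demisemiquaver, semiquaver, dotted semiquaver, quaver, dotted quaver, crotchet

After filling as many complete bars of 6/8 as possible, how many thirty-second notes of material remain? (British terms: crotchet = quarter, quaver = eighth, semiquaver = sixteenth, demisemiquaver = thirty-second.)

One bar of 6/8 = 24 thirty-second notes.
Each duration in thirty-second notes: demisemiquaver = 1; dotted crotchet = 12; quaver = 4; demisemiquaver = 1; semiquaver = 2; dotted semiquaver = 3; quaver = 4; dotted quaver = 6; crotchet = 8.
Adding: 1 + 12 + 4 + 1 + 2 + 3 + 4 + 6 + 8 = 41.
41 ÷ 24 = 1 complete bar with 17 thirty-second notes remaining.

17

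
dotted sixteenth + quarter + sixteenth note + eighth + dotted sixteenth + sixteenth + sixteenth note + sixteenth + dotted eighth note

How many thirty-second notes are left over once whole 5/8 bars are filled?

One bar of 5/8 = 20 thirty-second notes.
Each duration in thirty-second notes: dotted sixteenth = 3; quarter = 8; sixteenth note = 2; eighth = 4; dotted sixteenth = 3; sixteenth = 2; sixteenth note = 2; sixteenth = 2; dotted eighth note = 6.
Total: 3 + 8 + 2 + 4 + 3 + 2 + 2 + 2 + 6 = 32.
32 ÷ 20 = 1 complete bar with 12 thirty-second notes remaining.

12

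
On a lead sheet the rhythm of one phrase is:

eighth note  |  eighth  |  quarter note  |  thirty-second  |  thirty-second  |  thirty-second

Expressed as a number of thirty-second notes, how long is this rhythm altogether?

19

Convert each value to thirty-second notes: eighth note = 4; eighth = 4; quarter note = 8; thirty-second = 1; thirty-second = 1; thirty-second = 1.
Sum: 4 + 4 + 8 + 1 + 1 + 1 = 19 thirty-second notes.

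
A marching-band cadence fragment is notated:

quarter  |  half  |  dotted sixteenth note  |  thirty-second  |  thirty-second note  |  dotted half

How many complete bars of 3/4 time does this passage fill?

2

One bar of 3/4 = 24 thirty-second notes.
Express everything in thirty-second notes: quarter = 8; half = 16; dotted sixteenth note = 3; thirty-second = 1; thirty-second note = 1; dotted half = 24.
Adding: 8 + 16 + 3 + 1 + 1 + 24 = 53.
53 ÷ 24 = 2 complete bars with 5 left over.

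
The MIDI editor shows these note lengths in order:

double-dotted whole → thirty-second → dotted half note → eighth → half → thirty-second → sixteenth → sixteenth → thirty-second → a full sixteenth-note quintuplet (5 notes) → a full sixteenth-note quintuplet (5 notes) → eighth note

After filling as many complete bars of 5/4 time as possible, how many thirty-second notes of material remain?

One bar of 5/4 = 40 thirty-second notes.
In thirty-second notes: double-dotted whole = 56; thirty-second = 1; dotted half note = 24; eighth = 4; half = 16; thirty-second = 1; sixteenth = 2; sixteenth = 2; thirty-second = 1; a full sixteenth-note quintuplet (5 notes) (five quintuplet sixteenths span one quarter) = 8; a full sixteenth-note quintuplet (5 notes) (five quintuplet sixteenths span one quarter) = 8; eighth note = 4.
Altogether 56 + 1 + 24 + 4 + 16 + 1 + 2 + 2 + 1 + 8 + 8 + 4 = 127.
127 ÷ 40 = 3 complete bars with 7 thirty-second notes remaining.

7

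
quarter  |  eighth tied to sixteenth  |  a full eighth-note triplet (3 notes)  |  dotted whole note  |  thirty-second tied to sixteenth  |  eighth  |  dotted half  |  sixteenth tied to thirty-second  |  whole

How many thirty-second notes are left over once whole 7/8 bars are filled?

One bar of 7/8 = 28 thirty-second notes.
Express everything in thirty-second notes: quarter = 8; eighth tied to sixteenth (eighth + sixteenth) = 6; a full eighth-note triplet (3 notes) (three triplet eighths span one quarter) = 8; dotted whole note = 48; thirty-second tied to sixteenth (thirty-second + sixteenth) = 3; eighth = 4; dotted half = 24; sixteenth tied to thirty-second (sixteenth + thirty-second) = 3; whole = 32.
Total: 8 + 6 + 8 + 48 + 3 + 4 + 24 + 3 + 32 = 136.
136 ÷ 28 = 4 complete bars with 24 thirty-second notes remaining.

24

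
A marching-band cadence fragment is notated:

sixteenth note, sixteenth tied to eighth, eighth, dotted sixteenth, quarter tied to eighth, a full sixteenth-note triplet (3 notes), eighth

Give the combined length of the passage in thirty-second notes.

35

Each duration in thirty-second notes: sixteenth note = 2; sixteenth tied to eighth (sixteenth + eighth) = 6; eighth = 4; dotted sixteenth = 3; quarter tied to eighth (quarter + eighth) = 12; a full sixteenth-note triplet (3 notes) (three triplet sixteenths span one eighth) = 4; eighth = 4.
Sum: 2 + 6 + 4 + 3 + 12 + 4 + 4 = 35 thirty-second notes.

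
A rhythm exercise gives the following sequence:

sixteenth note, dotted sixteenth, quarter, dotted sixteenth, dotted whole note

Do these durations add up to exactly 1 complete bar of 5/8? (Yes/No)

One bar of 5/8 = 20 thirty-second notes.
In thirty-second notes: sixteenth note = 2; dotted sixteenth = 3; quarter = 8; dotted sixteenth = 3; dotted whole note = 48.
Adding: 2 + 3 + 8 + 3 + 48 = 64.
64 exceeds 20, so the answer is No.

No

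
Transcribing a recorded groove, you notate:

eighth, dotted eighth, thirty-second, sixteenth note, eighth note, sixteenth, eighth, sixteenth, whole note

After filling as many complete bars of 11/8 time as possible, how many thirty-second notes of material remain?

13

One bar of 11/8 = 44 thirty-second notes.
In thirty-second notes: eighth = 4; dotted eighth = 6; thirty-second = 1; sixteenth note = 2; eighth note = 4; sixteenth = 2; eighth = 4; sixteenth = 2; whole note = 32.
Altogether 4 + 6 + 1 + 2 + 4 + 2 + 4 + 2 + 32 = 57.
57 ÷ 44 = 1 complete bar with 13 thirty-second notes remaining.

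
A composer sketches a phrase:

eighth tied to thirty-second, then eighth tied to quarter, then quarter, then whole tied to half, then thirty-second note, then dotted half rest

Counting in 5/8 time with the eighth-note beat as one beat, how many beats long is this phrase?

One eighth-note beat = 4 thirty-second notes.
Working in thirty-second notes: eighth tied to thirty-second (eighth + thirty-second) = 5; eighth tied to quarter (eighth + quarter) = 12; quarter = 8; whole tied to half (whole + half) = 48; thirty-second note = 1; dotted half rest = 24.
Adding: 5 + 12 + 8 + 48 + 1 + 24 = 98.
98 ÷ 4 = 24.5 beats.

24.5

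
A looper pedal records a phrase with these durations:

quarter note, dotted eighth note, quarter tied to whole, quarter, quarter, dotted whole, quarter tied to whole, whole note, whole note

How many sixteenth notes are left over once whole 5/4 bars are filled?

One bar of 5/4 = 20 sixteenth notes.
Express everything in sixteenth notes: quarter note = 4; dotted eighth note = 3; quarter tied to whole (quarter + whole) = 20; quarter = 4; quarter = 4; dotted whole = 24; quarter tied to whole (quarter + whole) = 20; whole note = 16; whole note = 16.
Sum: 4 + 3 + 20 + 4 + 4 + 24 + 20 + 16 + 16 = 111.
111 ÷ 20 = 5 complete bars with 11 sixteenth notes remaining.

11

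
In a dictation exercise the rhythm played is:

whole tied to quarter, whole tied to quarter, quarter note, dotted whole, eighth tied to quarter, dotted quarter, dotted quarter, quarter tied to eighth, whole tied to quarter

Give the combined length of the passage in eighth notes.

Convert each value to eighth notes: whole tied to quarter (whole + quarter) = 10; whole tied to quarter (whole + quarter) = 10; quarter note = 2; dotted whole = 12; eighth tied to quarter (eighth + quarter) = 3; dotted quarter = 3; dotted quarter = 3; quarter tied to eighth (quarter + eighth) = 3; whole tied to quarter (whole + quarter) = 10.
Adding: 10 + 10 + 2 + 12 + 3 + 3 + 3 + 3 + 10 = 56 eighth notes.

56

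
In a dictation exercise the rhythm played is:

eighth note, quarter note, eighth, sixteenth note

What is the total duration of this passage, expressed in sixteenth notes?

9

Express everything in sixteenth notes: eighth note = 2; quarter note = 4; eighth = 2; sixteenth note = 1.
Altogether 2 + 4 + 2 + 1 = 9 sixteenth notes.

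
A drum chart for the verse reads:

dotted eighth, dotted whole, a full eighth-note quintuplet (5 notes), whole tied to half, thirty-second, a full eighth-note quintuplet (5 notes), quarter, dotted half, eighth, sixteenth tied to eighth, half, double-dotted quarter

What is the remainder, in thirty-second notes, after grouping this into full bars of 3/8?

One bar of 3/8 = 12 thirty-second notes.
Convert each value to thirty-second notes: dotted eighth = 6; dotted whole = 48; a full eighth-note quintuplet (5 notes) (five quintuplet eighths span one half) = 16; whole tied to half (whole + half) = 48; thirty-second = 1; a full eighth-note quintuplet (5 notes) (five quintuplet eighths span one half) = 16; quarter = 8; dotted half = 24; eighth = 4; sixteenth tied to eighth (sixteenth + eighth) = 6; half = 16; double-dotted quarter = 14.
Altogether 6 + 48 + 16 + 48 + 1 + 16 + 8 + 24 + 4 + 6 + 16 + 14 = 207.
207 ÷ 12 = 17 complete bars with 3 thirty-second notes remaining.

3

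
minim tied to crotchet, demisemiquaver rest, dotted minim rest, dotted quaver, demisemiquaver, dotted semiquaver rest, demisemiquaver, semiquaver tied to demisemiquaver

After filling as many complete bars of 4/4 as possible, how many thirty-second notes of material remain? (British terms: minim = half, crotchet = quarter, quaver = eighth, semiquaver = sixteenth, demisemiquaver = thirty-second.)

One bar of 4/4 = 32 thirty-second notes.
Convert each value to thirty-second notes: minim tied to crotchet (minim + crotchet) = 24; demisemiquaver rest = 1; dotted minim rest = 24; dotted quaver = 6; demisemiquaver = 1; dotted semiquaver rest = 3; demisemiquaver = 1; semiquaver tied to demisemiquaver (semiquaver + demisemiquaver) = 3.
Altogether 24 + 1 + 24 + 6 + 1 + 3 + 1 + 3 = 63.
63 ÷ 32 = 1 complete bar with 31 thirty-second notes remaining.

31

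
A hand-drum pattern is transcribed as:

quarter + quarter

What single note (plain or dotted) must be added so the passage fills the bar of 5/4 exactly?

The bar of 5/4 = 5 quarter notes.
Express everything in quarter notes: quarter = 1; quarter = 1.
Sum: 1 + 1 = 2.
Remaining: 5 − 2 = 3 quarter notes, which is a dotted half note.

dotted half note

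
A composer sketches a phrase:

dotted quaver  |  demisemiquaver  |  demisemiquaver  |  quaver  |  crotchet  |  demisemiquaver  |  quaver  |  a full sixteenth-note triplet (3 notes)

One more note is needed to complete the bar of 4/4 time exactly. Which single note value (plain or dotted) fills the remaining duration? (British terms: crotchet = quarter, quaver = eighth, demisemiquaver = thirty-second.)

The bar of 4/4 = 32 thirty-second notes.
Each duration in thirty-second notes: dotted quaver = 6; demisemiquaver = 1; demisemiquaver = 1; quaver = 4; crotchet = 8; demisemiquaver = 1; quaver = 4; a full sixteenth-note triplet (3 notes) (three triplet sixteenths span one eighth) = 4.
Altogether 6 + 1 + 1 + 4 + 8 + 1 + 4 + 4 = 29.
Remaining: 32 − 29 = 3 thirty-second notes, which is a dotted sixteenth note.

dotted sixteenth note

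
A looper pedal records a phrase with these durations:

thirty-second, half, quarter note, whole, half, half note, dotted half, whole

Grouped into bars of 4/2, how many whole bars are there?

2

One bar of 4/2 = 64 thirty-second notes.
In thirty-second notes: thirty-second = 1; half = 16; quarter note = 8; whole = 32; half = 16; half note = 16; dotted half = 24; whole = 32.
Altogether 1 + 16 + 8 + 32 + 16 + 16 + 24 + 32 = 145.
145 ÷ 64 = 2 complete bars with 17 left over.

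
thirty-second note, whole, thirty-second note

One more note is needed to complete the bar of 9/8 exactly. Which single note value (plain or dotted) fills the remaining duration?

sixteenth note

The bar of 9/8 = 36 thirty-second notes.
Express everything in thirty-second notes: thirty-second note = 1; whole = 32; thirty-second note = 1.
Sum: 1 + 32 + 1 = 34.
Remaining: 36 − 34 = 2 thirty-second notes, which is a sixteenth note.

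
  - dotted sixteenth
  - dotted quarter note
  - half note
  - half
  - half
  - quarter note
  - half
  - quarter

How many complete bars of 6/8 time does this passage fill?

3

One bar of 6/8 = 24 thirty-second notes.
Each duration in thirty-second notes: dotted sixteenth = 3; dotted quarter note = 12; half note = 16; half = 16; half = 16; quarter note = 8; half = 16; quarter = 8.
Altogether 3 + 12 + 16 + 16 + 16 + 8 + 16 + 8 = 95.
95 ÷ 24 = 3 complete bars with 23 left over.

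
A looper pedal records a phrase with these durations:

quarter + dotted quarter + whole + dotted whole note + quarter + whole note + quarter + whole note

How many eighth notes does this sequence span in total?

45

In eighth notes: quarter = 2; dotted quarter = 3; whole = 8; dotted whole note = 12; quarter = 2; whole note = 8; quarter = 2; whole note = 8.
Sum: 2 + 3 + 8 + 12 + 2 + 8 + 2 + 8 = 45 eighth notes.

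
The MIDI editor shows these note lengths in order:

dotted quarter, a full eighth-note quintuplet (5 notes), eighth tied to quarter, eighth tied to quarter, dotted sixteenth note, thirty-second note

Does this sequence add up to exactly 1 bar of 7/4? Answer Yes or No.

One bar of 7/4 = 56 thirty-second notes.
Each duration in thirty-second notes: dotted quarter = 12; a full eighth-note quintuplet (5 notes) (five quintuplet eighths span one half) = 16; eighth tied to quarter (eighth + quarter) = 12; eighth tied to quarter (eighth + quarter) = 12; dotted sixteenth note = 3; thirty-second note = 1.
Altogether 12 + 16 + 12 + 12 + 3 + 1 = 56.
56 equals 56, so the answer is Yes.

Yes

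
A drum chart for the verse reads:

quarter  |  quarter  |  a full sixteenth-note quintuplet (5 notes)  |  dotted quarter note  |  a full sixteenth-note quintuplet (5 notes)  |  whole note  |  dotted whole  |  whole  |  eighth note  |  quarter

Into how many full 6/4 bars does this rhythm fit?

One bar of 6/4 = 12 eighth notes.
In eighth notes: quarter = 2; quarter = 2; a full sixteenth-note quintuplet (5 notes) (five quintuplet sixteenths span one quarter) = 2; dotted quarter note = 3; a full sixteenth-note quintuplet (5 notes) (five quintuplet sixteenths span one quarter) = 2; whole note = 8; dotted whole = 12; whole = 8; eighth note = 1; quarter = 2.
Sum: 2 + 2 + 2 + 3 + 2 + 8 + 12 + 8 + 1 + 2 = 42.
42 ÷ 12 = 3 complete bars with 6 left over.

3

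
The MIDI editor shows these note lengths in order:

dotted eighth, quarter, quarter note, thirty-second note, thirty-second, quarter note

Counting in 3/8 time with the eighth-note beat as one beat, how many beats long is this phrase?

One eighth-note beat = 4 thirty-second notes.
Convert each value to thirty-second notes: dotted eighth = 6; quarter = 8; quarter note = 8; thirty-second note = 1; thirty-second = 1; quarter note = 8.
Adding: 6 + 8 + 8 + 1 + 1 + 8 = 32.
32 ÷ 4 = 8 beats.

8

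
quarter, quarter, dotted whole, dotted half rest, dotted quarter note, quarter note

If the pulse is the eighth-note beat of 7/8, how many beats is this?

27

One eighth-note beat = 2 sixteenth notes.
Working in sixteenth notes: quarter = 4; quarter = 4; dotted whole = 24; dotted half rest = 12; dotted quarter note = 6; quarter note = 4.
Adding: 4 + 4 + 24 + 12 + 6 + 4 = 54.
54 ÷ 2 = 27 beats.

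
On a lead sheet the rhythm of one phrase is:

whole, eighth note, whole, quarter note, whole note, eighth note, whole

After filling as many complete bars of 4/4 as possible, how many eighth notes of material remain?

One bar of 4/4 = 8 eighth notes.
In eighth notes: whole = 8; eighth note = 1; whole = 8; quarter note = 2; whole note = 8; eighth note = 1; whole = 8.
Sum: 8 + 1 + 8 + 2 + 8 + 1 + 8 = 36.
36 ÷ 8 = 4 complete bars with 4 eighth notes remaining.

4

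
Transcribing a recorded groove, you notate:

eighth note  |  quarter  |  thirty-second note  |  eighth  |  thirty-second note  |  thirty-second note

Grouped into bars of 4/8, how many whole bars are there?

One bar of 4/8 = 16 thirty-second notes.
Each duration in thirty-second notes: eighth note = 4; quarter = 8; thirty-second note = 1; eighth = 4; thirty-second note = 1; thirty-second note = 1.
Altogether 4 + 8 + 1 + 4 + 1 + 1 = 19.
19 ÷ 16 = 1 complete bar with 3 left over.

1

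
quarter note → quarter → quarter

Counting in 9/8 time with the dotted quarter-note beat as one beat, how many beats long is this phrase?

2

One dotted quarter-note beat = 3 eighth notes.
Each duration in eighth notes: quarter note = 2; quarter = 2; quarter = 2.
Sum: 2 + 2 + 2 = 6.
6 ÷ 3 = 2 beats.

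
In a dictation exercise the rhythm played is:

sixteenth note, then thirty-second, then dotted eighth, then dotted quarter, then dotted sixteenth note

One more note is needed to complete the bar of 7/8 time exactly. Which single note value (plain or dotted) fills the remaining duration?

The bar of 7/8 = 28 thirty-second notes.
Each duration in thirty-second notes: sixteenth note = 2; thirty-second = 1; dotted eighth = 6; dotted quarter = 12; dotted sixteenth note = 3.
Sum: 2 + 1 + 6 + 12 + 3 = 24.
Remaining: 28 − 24 = 4 thirty-second notes, which is a eighth note.

eighth note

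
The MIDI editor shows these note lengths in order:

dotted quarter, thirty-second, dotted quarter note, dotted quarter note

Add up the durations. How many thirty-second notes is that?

37

Express everything in thirty-second notes: dotted quarter = 12; thirty-second = 1; dotted quarter note = 12; dotted quarter note = 12.
Adding: 12 + 1 + 12 + 12 = 37 thirty-second notes.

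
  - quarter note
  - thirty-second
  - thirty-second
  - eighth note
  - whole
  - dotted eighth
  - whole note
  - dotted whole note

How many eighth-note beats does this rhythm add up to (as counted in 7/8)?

One eighth-note beat = 4 thirty-second notes.
Working in thirty-second notes: quarter note = 8; thirty-second = 1; thirty-second = 1; eighth note = 4; whole = 32; dotted eighth = 6; whole note = 32; dotted whole note = 48.
Sum: 8 + 1 + 1 + 4 + 32 + 6 + 32 + 48 = 132.
132 ÷ 4 = 33 beats.

33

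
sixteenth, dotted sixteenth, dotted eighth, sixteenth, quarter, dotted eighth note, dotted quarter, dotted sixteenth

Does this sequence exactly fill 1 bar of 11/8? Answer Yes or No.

No

One bar of 11/8 = 44 thirty-second notes.
Working in thirty-second notes: sixteenth = 2; dotted sixteenth = 3; dotted eighth = 6; sixteenth = 2; quarter = 8; dotted eighth note = 6; dotted quarter = 12; dotted sixteenth = 3.
Total: 2 + 3 + 6 + 2 + 8 + 6 + 12 + 3 = 42.
42 falls short of 44, so the answer is No.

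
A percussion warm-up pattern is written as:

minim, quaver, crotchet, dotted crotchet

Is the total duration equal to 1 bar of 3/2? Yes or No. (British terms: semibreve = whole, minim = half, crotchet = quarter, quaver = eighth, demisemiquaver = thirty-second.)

No

One bar of 3/2 = 12 eighth notes.
Each duration in eighth notes: minim = 4; quaver = 1; crotchet = 2; dotted crotchet = 3.
Adding: 4 + 1 + 2 + 3 = 10.
10 falls short of 12, so the answer is No.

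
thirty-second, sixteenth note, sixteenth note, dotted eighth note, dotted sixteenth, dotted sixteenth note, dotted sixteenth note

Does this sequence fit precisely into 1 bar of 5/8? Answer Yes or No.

One bar of 5/8 = 20 thirty-second notes.
In thirty-second notes: thirty-second = 1; sixteenth note = 2; sixteenth note = 2; dotted eighth note = 6; dotted sixteenth = 3; dotted sixteenth note = 3; dotted sixteenth note = 3.
Sum: 1 + 2 + 2 + 6 + 3 + 3 + 3 = 20.
20 equals 20, so the answer is Yes.

Yes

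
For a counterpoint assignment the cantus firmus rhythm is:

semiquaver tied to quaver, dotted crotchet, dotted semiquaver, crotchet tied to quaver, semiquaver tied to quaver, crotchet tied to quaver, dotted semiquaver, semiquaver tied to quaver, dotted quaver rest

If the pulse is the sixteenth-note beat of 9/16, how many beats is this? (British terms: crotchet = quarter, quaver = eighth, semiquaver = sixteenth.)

One sixteenth-note beat = 2 thirty-second notes.
Convert each value to thirty-second notes: semiquaver tied to quaver (semiquaver + quaver) = 6; dotted crotchet = 12; dotted semiquaver = 3; crotchet tied to quaver (crotchet + quaver) = 12; semiquaver tied to quaver (semiquaver + quaver) = 6; crotchet tied to quaver (crotchet + quaver) = 12; dotted semiquaver = 3; semiquaver tied to quaver (semiquaver + quaver) = 6; dotted quaver rest = 6.
Adding: 6 + 12 + 3 + 12 + 6 + 12 + 3 + 6 + 6 = 66.
66 ÷ 2 = 33 beats.

33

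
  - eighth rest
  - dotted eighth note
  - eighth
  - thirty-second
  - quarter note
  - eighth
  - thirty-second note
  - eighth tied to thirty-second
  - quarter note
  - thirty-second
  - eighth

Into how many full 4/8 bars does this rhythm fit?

2

One bar of 4/8 = 16 thirty-second notes.
Convert each value to thirty-second notes: eighth rest = 4; dotted eighth note = 6; eighth = 4; thirty-second = 1; quarter note = 8; eighth = 4; thirty-second note = 1; eighth tied to thirty-second (eighth + thirty-second) = 5; quarter note = 8; thirty-second = 1; eighth = 4.
Adding: 4 + 6 + 4 + 1 + 8 + 4 + 1 + 5 + 8 + 1 + 4 = 46.
46 ÷ 16 = 2 complete bars with 14 left over.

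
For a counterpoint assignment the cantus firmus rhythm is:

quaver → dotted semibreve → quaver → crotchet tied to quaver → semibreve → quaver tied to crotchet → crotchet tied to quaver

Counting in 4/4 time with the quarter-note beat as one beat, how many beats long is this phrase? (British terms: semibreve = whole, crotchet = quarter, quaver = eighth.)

15.5

One quarter-note beat = 2 eighth notes.
Convert each value to eighth notes: quaver = 1; dotted semibreve = 12; quaver = 1; crotchet tied to quaver (crotchet + quaver) = 3; semibreve = 8; quaver tied to crotchet (quaver + crotchet) = 3; crotchet tied to quaver (crotchet + quaver) = 3.
Total: 1 + 12 + 1 + 3 + 8 + 3 + 3 = 31.
31 ÷ 2 = 15.5 beats.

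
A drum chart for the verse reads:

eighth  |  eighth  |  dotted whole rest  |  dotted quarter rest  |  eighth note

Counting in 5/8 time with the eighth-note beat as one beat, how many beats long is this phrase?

One eighth-note beat = 2 sixteenth notes.
Convert each value to sixteenth notes: eighth = 2; eighth = 2; dotted whole rest = 24; dotted quarter rest = 6; eighth note = 2.
Adding: 2 + 2 + 24 + 6 + 2 = 36.
36 ÷ 2 = 18 beats.

18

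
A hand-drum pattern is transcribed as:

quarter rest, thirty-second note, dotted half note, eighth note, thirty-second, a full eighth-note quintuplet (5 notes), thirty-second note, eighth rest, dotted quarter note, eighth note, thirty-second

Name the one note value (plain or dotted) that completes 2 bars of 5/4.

eighth note

2 bars of 5/4 = 80 thirty-second notes.
In thirty-second notes: quarter rest = 8; thirty-second note = 1; dotted half note = 24; eighth note = 4; thirty-second = 1; a full eighth-note quintuplet (5 notes) (five quintuplet eighths span one half) = 16; thirty-second note = 1; eighth rest = 4; dotted quarter note = 12; eighth note = 4; thirty-second = 1.
Sum: 8 + 1 + 24 + 4 + 1 + 16 + 1 + 4 + 12 + 4 + 1 = 76.
Remaining: 80 − 76 = 4 thirty-second notes, which is a eighth note.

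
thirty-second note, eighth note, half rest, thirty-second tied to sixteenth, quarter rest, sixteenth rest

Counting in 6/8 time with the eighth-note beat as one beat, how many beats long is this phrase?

One eighth-note beat = 4 thirty-second notes.
Express everything in thirty-second notes: thirty-second note = 1; eighth note = 4; half rest = 16; thirty-second tied to sixteenth (thirty-second + sixteenth) = 3; quarter rest = 8; sixteenth rest = 2.
Adding: 1 + 4 + 16 + 3 + 8 + 2 = 34.
34 ÷ 4 = 8.5 beats.

8.5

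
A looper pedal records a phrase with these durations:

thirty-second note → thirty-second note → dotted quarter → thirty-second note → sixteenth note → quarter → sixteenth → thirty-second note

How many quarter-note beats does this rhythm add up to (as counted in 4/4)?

3.5

One quarter-note beat = 8 thirty-second notes.
Working in thirty-second notes: thirty-second note = 1; thirty-second note = 1; dotted quarter = 12; thirty-second note = 1; sixteenth note = 2; quarter = 8; sixteenth = 2; thirty-second note = 1.
Total: 1 + 1 + 12 + 1 + 2 + 8 + 2 + 1 = 28.
28 ÷ 8 = 3.5 beats.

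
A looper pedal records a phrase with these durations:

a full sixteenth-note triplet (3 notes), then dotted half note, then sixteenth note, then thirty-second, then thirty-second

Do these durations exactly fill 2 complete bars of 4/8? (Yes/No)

Yes

One bar of 4/8 = 16 thirty-second notes, so 2 bars = 32.
Working in thirty-second notes: a full sixteenth-note triplet (3 notes) (three triplet sixteenths span one eighth) = 4; dotted half note = 24; sixteenth note = 2; thirty-second = 1; thirty-second = 1.
Adding: 4 + 24 + 2 + 1 + 1 = 32.
32 equals 32, so the answer is Yes.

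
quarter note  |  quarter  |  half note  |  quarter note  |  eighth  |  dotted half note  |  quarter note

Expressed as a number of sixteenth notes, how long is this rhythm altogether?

38

Working in sixteenth notes: quarter note = 4; quarter = 4; half note = 8; quarter note = 4; eighth = 2; dotted half note = 12; quarter note = 4.
Total: 4 + 4 + 8 + 4 + 2 + 12 + 4 = 38 sixteenth notes.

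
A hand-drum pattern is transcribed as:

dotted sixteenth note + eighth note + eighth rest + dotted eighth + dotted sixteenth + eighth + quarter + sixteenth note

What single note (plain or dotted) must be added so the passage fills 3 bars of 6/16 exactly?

sixteenth note

3 bars of 6/16 = 36 thirty-second notes.
Convert each value to thirty-second notes: dotted sixteenth note = 3; eighth note = 4; eighth rest = 4; dotted eighth = 6; dotted sixteenth = 3; eighth = 4; quarter = 8; sixteenth note = 2.
Total: 3 + 4 + 4 + 6 + 3 + 4 + 8 + 2 = 34.
Remaining: 36 − 34 = 2 thirty-second notes, which is a sixteenth note.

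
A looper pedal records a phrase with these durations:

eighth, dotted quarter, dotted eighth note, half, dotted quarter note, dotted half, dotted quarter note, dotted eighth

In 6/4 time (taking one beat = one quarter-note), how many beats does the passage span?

One quarter-note beat = 4 sixteenth notes.
In sixteenth notes: eighth = 2; dotted quarter = 6; dotted eighth note = 3; half = 8; dotted quarter note = 6; dotted half = 12; dotted quarter note = 6; dotted eighth = 3.
Sum: 2 + 6 + 3 + 8 + 6 + 12 + 6 + 3 = 46.
46 ÷ 4 = 11.5 beats.

11.5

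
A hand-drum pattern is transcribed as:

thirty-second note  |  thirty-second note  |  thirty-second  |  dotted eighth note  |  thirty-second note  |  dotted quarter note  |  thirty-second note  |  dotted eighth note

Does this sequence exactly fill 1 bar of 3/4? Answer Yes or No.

One bar of 3/4 = 24 thirty-second notes.
Convert each value to thirty-second notes: thirty-second note = 1; thirty-second note = 1; thirty-second = 1; dotted eighth note = 6; thirty-second note = 1; dotted quarter note = 12; thirty-second note = 1; dotted eighth note = 6.
Sum: 1 + 1 + 1 + 6 + 1 + 12 + 1 + 6 = 29.
29 exceeds 24, so the answer is No.

No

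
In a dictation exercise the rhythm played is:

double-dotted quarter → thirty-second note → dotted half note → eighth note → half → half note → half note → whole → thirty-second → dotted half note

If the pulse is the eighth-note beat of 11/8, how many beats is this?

One eighth-note beat = 4 thirty-second notes.
Working in thirty-second notes: double-dotted quarter = 14; thirty-second note = 1; dotted half note = 24; eighth note = 4; half = 16; half note = 16; half note = 16; whole = 32; thirty-second = 1; dotted half note = 24.
Adding: 14 + 1 + 24 + 4 + 16 + 16 + 16 + 32 + 1 + 24 = 148.
148 ÷ 4 = 37 beats.

37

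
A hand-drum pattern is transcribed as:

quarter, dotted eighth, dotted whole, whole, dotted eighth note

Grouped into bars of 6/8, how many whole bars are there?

One bar of 6/8 = 12 sixteenth notes.
Each duration in sixteenth notes: quarter = 4; dotted eighth = 3; dotted whole = 24; whole = 16; dotted eighth note = 3.
Altogether 4 + 3 + 24 + 16 + 3 = 50.
50 ÷ 12 = 4 complete bars with 2 left over.

4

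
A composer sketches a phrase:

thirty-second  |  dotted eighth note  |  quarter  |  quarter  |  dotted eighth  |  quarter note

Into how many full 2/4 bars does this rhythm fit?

2

One bar of 2/4 = 16 thirty-second notes.
Express everything in thirty-second notes: thirty-second = 1; dotted eighth note = 6; quarter = 8; quarter = 8; dotted eighth = 6; quarter note = 8.
Sum: 1 + 6 + 8 + 8 + 6 + 8 = 37.
37 ÷ 16 = 2 complete bars with 5 left over.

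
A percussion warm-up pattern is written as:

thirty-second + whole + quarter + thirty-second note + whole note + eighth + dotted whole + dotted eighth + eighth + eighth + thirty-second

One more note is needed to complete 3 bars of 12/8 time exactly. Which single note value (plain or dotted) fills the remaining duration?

3 bars of 12/8 = 144 thirty-second notes.
In thirty-second notes: thirty-second = 1; whole = 32; quarter = 8; thirty-second note = 1; whole note = 32; eighth = 4; dotted whole = 48; dotted eighth = 6; eighth = 4; eighth = 4; thirty-second = 1.
Sum: 1 + 32 + 8 + 1 + 32 + 4 + 48 + 6 + 4 + 4 + 1 = 141.
Remaining: 144 − 141 = 3 thirty-second notes, which is a dotted sixteenth note.

dotted sixteenth note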